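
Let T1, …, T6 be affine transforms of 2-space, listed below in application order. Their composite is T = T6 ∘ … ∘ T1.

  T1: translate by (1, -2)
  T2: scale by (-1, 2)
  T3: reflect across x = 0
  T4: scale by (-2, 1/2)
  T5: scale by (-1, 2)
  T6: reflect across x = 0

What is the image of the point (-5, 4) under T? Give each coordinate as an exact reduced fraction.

T(p) = (8, 4)

T1 translate by (1, -2): (-5, 4) → (-4, 2)
T2 scale by (-1, 2): (-4, 2) → (4, 4)
T3 reflect across x = 0: (4, 4) → (-4, 4)
T4 scale by (-2, 1/2): (-4, 4) → (8, 2)
T5 scale by (-1, 2): (8, 2) → (-8, 4)
T6 reflect across x = 0: (-8, 4) → (8, 4)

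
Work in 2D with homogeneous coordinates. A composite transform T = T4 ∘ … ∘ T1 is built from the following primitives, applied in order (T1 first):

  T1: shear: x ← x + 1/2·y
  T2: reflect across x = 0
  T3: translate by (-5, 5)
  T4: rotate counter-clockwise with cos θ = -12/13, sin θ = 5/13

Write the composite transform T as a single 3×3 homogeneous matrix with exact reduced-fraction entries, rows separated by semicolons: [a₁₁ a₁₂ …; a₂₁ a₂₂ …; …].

T1 = [1 1/2 0; 0 1 0; 0 0 1]
T2·T1 = [-1 -1/2 0; 0 1 0; 0 0 1]
T3·…·T1 = [-1 -1/2 -5; 0 1 5; 0 0 1]
T4·…·T1 = [12/13 1/13 35/13; -5/13 -29/26 -85/13; 0 0 1]

T = [12/13 1/13 35/13; -5/13 -29/26 -85/13; 0 0 1]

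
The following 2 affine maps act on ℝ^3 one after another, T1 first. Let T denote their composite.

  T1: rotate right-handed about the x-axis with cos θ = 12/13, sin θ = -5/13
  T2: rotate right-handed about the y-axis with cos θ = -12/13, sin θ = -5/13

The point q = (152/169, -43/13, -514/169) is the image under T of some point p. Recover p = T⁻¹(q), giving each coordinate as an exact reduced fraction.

T1 = [1 0 0 0; 0 12/13 5/13 0; 0 -5/13 12/13 0; 0 0 0 1]
T2·T1 = [-12/13 25/169 -60/169 0; 0 12/13 5/13 0; 5/13 60/169 -144/169 0; 0 0 0 1]
det M = 1; M⁻¹ = [-12/13 0 5/13 0; 25/169 12/13 60/169 0; -60/169 5/13 -144/169 0; 0 0 0 1]
M⁻¹ · (152/169, -43/13, -514/169)ᵀ = (-2, -4, 1)ᵀ

p = (-2, -4, 1)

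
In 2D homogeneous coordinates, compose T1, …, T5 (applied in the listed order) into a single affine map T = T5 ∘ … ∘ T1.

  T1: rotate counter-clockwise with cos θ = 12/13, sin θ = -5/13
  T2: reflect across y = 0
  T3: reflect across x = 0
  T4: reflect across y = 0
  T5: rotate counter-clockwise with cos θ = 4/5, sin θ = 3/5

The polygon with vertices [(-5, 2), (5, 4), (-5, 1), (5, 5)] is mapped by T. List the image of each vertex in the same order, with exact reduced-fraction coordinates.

T1 rotate counter-clockwise with cos θ = 12/13, sin θ = -5/13: (-5, 2) → (-50/13, 49/13); (5, 4) → (80/13, 23/13); (-5, 1) → (-55/13, 37/13); (5, 5) → (85/13, 35/13)
T2 reflect across y = 0: (-50/13, 49/13) → (-50/13, -49/13); (80/13, 23/13) → (80/13, -23/13); (-55/13, 37/13) → (-55/13, -37/13); (85/13, 35/13) → (85/13, -35/13)
T3 reflect across x = 0: (-50/13, -49/13) → (50/13, -49/13); (80/13, -23/13) → (-80/13, -23/13); (-55/13, -37/13) → (55/13, -37/13); (85/13, -35/13) → (-85/13, -35/13)
T4 reflect across y = 0: (50/13, -49/13) → (50/13, 49/13); (-80/13, -23/13) → (-80/13, 23/13); (55/13, -37/13) → (55/13, 37/13); (-85/13, -35/13) → (-85/13, 35/13)
T5 rotate counter-clockwise with cos θ = 4/5, sin θ = 3/5: (50/13, 49/13) → (53/65, 346/65); (-80/13, 23/13) → (-389/65, -148/65); (55/13, 37/13) → (109/65, 313/65); (-85/13, 35/13) → (-89/13, -23/13)

image vertices: (53/65, 346/65), (-389/65, -148/65), (109/65, 313/65), (-89/13, -23/13)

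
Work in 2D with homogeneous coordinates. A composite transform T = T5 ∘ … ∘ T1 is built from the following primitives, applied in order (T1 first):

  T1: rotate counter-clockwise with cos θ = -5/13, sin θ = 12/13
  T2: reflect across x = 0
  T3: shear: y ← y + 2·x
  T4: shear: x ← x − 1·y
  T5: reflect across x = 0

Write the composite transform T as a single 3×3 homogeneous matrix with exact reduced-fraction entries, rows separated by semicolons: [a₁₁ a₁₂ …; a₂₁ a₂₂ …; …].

T1 = [-5/13 -12/13 0; 12/13 -5/13 0; 0 0 1]
T2·T1 = [5/13 12/13 0; 12/13 -5/13 0; 0 0 1]
T3·…·T1 = [5/13 12/13 0; 22/13 19/13 0; 0 0 1]
T4·…·T1 = [-17/13 -7/13 0; 22/13 19/13 0; 0 0 1]
T5·…·T1 = [17/13 7/13 0; 22/13 19/13 0; 0 0 1]

T = [17/13 7/13 0; 22/13 19/13 0; 0 0 1]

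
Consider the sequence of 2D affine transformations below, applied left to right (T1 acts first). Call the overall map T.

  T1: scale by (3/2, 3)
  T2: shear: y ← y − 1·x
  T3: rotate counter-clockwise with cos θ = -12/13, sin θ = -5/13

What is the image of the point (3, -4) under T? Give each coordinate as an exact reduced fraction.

T(p) = (-21/2, 27/2)

T1 scale by (3/2, 3): (3, -4) → (9/2, -12)
T2 shear: y ← y − 1·x: (9/2, -12) → (9/2, -33/2)
T3 rotate counter-clockwise with cos θ = -12/13, sin θ = -5/13: (9/2, -33/2) → (-21/2, 27/2)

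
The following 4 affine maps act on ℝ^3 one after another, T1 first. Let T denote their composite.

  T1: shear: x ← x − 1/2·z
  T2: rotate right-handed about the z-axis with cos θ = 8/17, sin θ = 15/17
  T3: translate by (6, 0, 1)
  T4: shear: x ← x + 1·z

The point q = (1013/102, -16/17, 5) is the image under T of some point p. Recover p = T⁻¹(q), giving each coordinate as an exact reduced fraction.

p = (2/3, 1/2, 4)

T1 = [1 0 -1/2 0; 0 1 0 0; 0 0 1 0; 0 0 0 1]
T2·T1 = [8/17 -15/17 -4/17 0; 15/17 8/17 -15/34 0; 0 0 1 0; 0 0 0 1]
T3·…·T1 = [8/17 -15/17 -4/17 6; 15/17 8/17 -15/34 0; 0 0 1 1; 0 0 0 1]
T4·…·T1 = [8/17 -15/17 13/17 7; 15/17 8/17 -15/34 0; 0 0 1 1; 0 0 0 1]
det M = 1; M⁻¹ = [8/17 15/17 1/34 -113/34; -15/17 8/17 15/17 90/17; 0 0 1 -1; 0 0 0 1]
M⁻¹ · (1013/102, -16/17, 5)ᵀ = (2/3, 1/2, 4)ᵀ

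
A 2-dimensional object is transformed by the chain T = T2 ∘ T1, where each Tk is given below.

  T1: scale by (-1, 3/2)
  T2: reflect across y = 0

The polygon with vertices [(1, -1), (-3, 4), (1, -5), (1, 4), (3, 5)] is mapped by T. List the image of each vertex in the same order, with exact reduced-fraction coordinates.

T1 scale by (-1, 3/2): (1, -1) → (-1, -3/2); (-3, 4) → (3, 6); (1, -5) → (-1, -15/2); (1, 4) → (-1, 6); (3, 5) → (-3, 15/2)
T2 reflect across y = 0: (-1, -3/2) → (-1, 3/2); (3, 6) → (3, -6); (-1, -15/2) → (-1, 15/2); (-1, 6) → (-1, -6); (-3, 15/2) → (-3, -15/2)

image vertices: (-1, 3/2), (3, -6), (-1, 15/2), (-1, -6), (-3, -15/2)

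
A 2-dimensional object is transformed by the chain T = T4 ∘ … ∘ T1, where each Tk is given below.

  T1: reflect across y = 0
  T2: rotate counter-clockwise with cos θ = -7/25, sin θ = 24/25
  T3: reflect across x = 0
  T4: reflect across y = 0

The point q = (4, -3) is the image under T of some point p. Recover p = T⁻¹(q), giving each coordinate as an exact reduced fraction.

p = (4, -3)

T1 = [1 0 0; 0 -1 0; 0 0 1]
T2·T1 = [-7/25 24/25 0; 24/25 7/25 0; 0 0 1]
T3·…·T1 = [7/25 -24/25 0; 24/25 7/25 0; 0 0 1]
T4·…·T1 = [7/25 -24/25 0; -24/25 -7/25 0; 0 0 1]
det M = -1; M⁻¹ = [7/25 -24/25 0; -24/25 -7/25 0; 0 0 1]
M⁻¹ · (4, -3)ᵀ = (4, -3)ᵀ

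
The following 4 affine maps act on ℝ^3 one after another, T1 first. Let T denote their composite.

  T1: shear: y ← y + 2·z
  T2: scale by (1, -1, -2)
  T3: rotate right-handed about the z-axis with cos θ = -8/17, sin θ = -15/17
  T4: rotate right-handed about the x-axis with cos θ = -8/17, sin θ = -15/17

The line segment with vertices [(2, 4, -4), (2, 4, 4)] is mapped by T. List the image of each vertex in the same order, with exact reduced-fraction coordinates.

T1 shear: y ← y + 2·z: (2, 4, -4) → (2, -4, -4); (2, 4, 4) → (2, 12, 4)
T2 scale by (1, -1, -2): (2, -4, -4) → (2, 4, 8); (2, 12, 4) → (2, -12, -8)
T3 rotate right-handed about the z-axis with cos θ = -8/17, sin θ = -15/17: (2, 4, 8) → (44/17, -62/17, 8); (2, -12, -8) → (-196/17, 66/17, -8)
T4 rotate right-handed about the x-axis with cos θ = -8/17, sin θ = -15/17: (44/17, -62/17, 8) → (44/17, 2536/289, -158/289); (-196/17, 66/17, -8) → (-196/17, -2568/289, 98/289)

image vertices: (44/17, 2536/289, -158/289), (-196/17, -2568/289, 98/289)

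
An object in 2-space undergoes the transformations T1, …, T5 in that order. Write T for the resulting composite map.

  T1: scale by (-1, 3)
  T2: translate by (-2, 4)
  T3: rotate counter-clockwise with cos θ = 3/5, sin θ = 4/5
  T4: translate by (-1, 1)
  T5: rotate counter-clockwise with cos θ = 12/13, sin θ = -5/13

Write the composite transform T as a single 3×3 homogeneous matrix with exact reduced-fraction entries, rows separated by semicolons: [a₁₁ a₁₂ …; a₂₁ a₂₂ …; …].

T1 = [-1 0 0; 0 3 0; 0 0 1]
T2·T1 = [-1 0 -2; 0 3 4; 0 0 1]
T3·…·T1 = [-3/5 -12/5 -22/5; -4/5 9/5 4/5; 0 0 1]
T4·…·T1 = [-3/5 -12/5 -27/5; -4/5 9/5 9/5; 0 0 1]
T5·…·T1 = [-56/65 -99/65 -279/65; -33/65 168/65 243/65; 0 0 1]

T = [-56/65 -99/65 -279/65; -33/65 168/65 243/65; 0 0 1]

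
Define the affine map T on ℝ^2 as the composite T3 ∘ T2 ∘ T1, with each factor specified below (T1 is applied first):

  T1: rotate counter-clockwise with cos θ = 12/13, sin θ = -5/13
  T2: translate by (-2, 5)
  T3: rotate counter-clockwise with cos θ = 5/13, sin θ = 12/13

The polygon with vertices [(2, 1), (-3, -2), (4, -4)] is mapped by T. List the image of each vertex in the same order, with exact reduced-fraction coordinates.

image vertices: (-789/169, 371/169), (-1032/169, -584/169), (46/169, 9/169)

T1 rotate counter-clockwise with cos θ = 12/13, sin θ = -5/13: (2, 1) → (29/13, 2/13); (-3, -2) → (-46/13, -9/13); (4, -4) → (28/13, -68/13)
T2 translate by (-2, 5): (29/13, 2/13) → (3/13, 67/13); (-46/13, -9/13) → (-72/13, 56/13); (28/13, -68/13) → (2/13, -3/13)
T3 rotate counter-clockwise with cos θ = 5/13, sin θ = 12/13: (3/13, 67/13) → (-789/169, 371/169); (-72/13, 56/13) → (-1032/169, -584/169); (2/13, -3/13) → (46/169, 9/169)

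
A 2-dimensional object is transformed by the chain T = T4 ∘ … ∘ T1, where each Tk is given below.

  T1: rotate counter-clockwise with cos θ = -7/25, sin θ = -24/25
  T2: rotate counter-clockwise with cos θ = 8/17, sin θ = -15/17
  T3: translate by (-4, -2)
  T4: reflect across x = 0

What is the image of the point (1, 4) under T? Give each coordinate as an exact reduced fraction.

T1 rotate counter-clockwise with cos θ = -7/25, sin θ = -24/25: (1, 4) → (89/25, -52/25)
T2 rotate counter-clockwise with cos θ = 8/17, sin θ = -15/17: (89/25, -52/25) → (-4/25, -103/25)
T3 translate by (-4, -2): (-4/25, -103/25) → (-104/25, -153/25)
T4 reflect across x = 0: (-104/25, -153/25) → (104/25, -153/25)

T(p) = (104/25, -153/25)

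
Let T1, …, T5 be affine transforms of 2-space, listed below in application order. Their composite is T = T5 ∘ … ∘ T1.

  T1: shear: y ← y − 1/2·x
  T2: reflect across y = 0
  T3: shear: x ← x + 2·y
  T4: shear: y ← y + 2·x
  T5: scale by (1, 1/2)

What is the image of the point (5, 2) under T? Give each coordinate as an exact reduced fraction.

T(p) = (6, 25/4)

T1 shear: y ← y − 1/2·x: (5, 2) → (5, -1/2)
T2 reflect across y = 0: (5, -1/2) → (5, 1/2)
T3 shear: x ← x + 2·y: (5, 1/2) → (6, 1/2)
T4 shear: y ← y + 2·x: (6, 1/2) → (6, 25/2)
T5 scale by (1, 1/2): (6, 25/2) → (6, 25/4)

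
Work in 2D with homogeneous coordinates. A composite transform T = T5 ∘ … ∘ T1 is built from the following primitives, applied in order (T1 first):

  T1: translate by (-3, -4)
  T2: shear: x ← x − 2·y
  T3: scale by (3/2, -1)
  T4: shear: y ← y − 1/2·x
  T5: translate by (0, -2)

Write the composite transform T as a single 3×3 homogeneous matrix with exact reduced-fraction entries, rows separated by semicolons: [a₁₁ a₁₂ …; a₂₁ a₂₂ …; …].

T = [3/2 -3 15/2; -3/4 1/2 -7/4; 0 0 1]

T1 = [1 0 -3; 0 1 -4; 0 0 1]
T2·T1 = [1 -2 5; 0 1 -4; 0 0 1]
T3·…·T1 = [3/2 -3 15/2; 0 -1 4; 0 0 1]
T4·…·T1 = [3/2 -3 15/2; -3/4 1/2 1/4; 0 0 1]
T5·…·T1 = [3/2 -3 15/2; -3/4 1/2 -7/4; 0 0 1]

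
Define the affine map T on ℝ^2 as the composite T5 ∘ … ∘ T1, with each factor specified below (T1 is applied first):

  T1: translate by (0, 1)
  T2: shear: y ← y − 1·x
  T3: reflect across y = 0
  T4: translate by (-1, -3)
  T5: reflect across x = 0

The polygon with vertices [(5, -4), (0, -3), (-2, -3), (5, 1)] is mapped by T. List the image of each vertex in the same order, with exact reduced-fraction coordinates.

image vertices: (-4, 5), (1, -1), (3, -3), (-4, 0)

T1 translate by (0, 1): (5, -4) → (5, -3); (0, -3) → (0, -2); (-2, -3) → (-2, -2); (5, 1) → (5, 2)
T2 shear: y ← y − 1·x: (5, -3) → (5, -8); (0, -2) → (0, -2); (-2, -2) → (-2, 0); (5, 2) → (5, -3)
T3 reflect across y = 0: (5, -8) → (5, 8); (0, -2) → (0, 2); (-2, 0) → (-2, 0); (5, -3) → (5, 3)
T4 translate by (-1, -3): (5, 8) → (4, 5); (0, 2) → (-1, -1); (-2, 0) → (-3, -3); (5, 3) → (4, 0)
T5 reflect across x = 0: (4, 5) → (-4, 5); (-1, -1) → (1, -1); (-3, -3) → (3, -3); (4, 0) → (-4, 0)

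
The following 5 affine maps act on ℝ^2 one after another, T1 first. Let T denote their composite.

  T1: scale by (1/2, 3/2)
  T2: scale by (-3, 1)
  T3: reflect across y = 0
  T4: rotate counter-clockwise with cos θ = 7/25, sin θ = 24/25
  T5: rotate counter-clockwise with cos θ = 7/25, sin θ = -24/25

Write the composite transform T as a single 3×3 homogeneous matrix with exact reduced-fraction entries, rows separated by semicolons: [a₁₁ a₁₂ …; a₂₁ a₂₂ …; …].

T = [-3/2 0 0; 0 -3/2 0; 0 0 1]

T1 = [1/2 0 0; 0 3/2 0; 0 0 1]
T2·T1 = [-3/2 0 0; 0 3/2 0; 0 0 1]
T3·…·T1 = [-3/2 0 0; 0 -3/2 0; 0 0 1]
T4·…·T1 = [-21/50 36/25 0; -36/25 -21/50 0; 0 0 1]
T5·…·T1 = [-3/2 0 0; 0 -3/2 0; 0 0 1]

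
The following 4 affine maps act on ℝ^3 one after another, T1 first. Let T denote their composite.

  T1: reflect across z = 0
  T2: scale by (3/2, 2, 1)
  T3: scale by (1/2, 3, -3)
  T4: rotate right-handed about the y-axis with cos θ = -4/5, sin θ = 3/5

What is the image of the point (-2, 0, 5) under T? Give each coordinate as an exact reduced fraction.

T(p) = (51/5, 0, -111/10)

T1 reflect across z = 0: (-2, 0, 5) → (-2, 0, -5)
T2 scale by (3/2, 2, 1): (-2, 0, -5) → (-3, 0, -5)
T3 scale by (1/2, 3, -3): (-3, 0, -5) → (-3/2, 0, 15)
T4 rotate right-handed about the y-axis with cos θ = -4/5, sin θ = 3/5: (-3/2, 0, 15) → (51/5, 0, -111/10)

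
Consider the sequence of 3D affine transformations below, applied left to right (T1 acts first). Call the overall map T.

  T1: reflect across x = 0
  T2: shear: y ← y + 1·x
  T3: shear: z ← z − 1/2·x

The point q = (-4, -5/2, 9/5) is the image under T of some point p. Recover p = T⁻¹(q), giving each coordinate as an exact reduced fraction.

p = (4, 3/2, -1/5)

T1 = [-1 0 0 0; 0 1 0 0; 0 0 1 0; 0 0 0 1]
T2·T1 = [-1 0 0 0; -1 1 0 0; 0 0 1 0; 0 0 0 1]
T3·…·T1 = [-1 0 0 0; -1 1 0 0; 1/2 0 1 0; 0 0 0 1]
det M = -1; M⁻¹ = [-1 0 0 0; -1 1 0 0; 1/2 0 1 0; 0 0 0 1]
M⁻¹ · (-4, -5/2, 9/5)ᵀ = (4, 3/2, -1/5)ᵀ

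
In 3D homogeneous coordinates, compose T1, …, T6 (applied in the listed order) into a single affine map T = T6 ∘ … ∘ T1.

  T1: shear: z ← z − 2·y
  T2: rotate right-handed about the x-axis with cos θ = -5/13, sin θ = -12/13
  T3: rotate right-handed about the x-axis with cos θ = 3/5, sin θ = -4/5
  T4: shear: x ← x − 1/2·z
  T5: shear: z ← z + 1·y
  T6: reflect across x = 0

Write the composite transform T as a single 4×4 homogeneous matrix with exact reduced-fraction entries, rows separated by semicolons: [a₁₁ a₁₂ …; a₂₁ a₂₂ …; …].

T1 = [1 0 0 0; 0 1 0 0; 0 -2 1 0; 0 0 0 1]
T2·T1 = [1 0 0 0; 0 -29/13 12/13 0; 0 -2/13 -5/13 0; 0 0 0 1]
T3·…·T1 = [1 0 0 0; 0 -19/13 16/65 0; 0 22/13 -63/65 0; 0 0 0 1]
T4·…·T1 = [1 -11/13 63/130 0; 0 -19/13 16/65 0; 0 22/13 -63/65 0; 0 0 0 1]
T5·…·T1 = [1 -11/13 63/130 0; 0 -19/13 16/65 0; 0 3/13 -47/65 0; 0 0 0 1]
T6·…·T1 = [-1 11/13 -63/130 0; 0 -19/13 16/65 0; 0 3/13 -47/65 0; 0 0 0 1]

T = [-1 11/13 -63/130 0; 0 -19/13 16/65 0; 0 3/13 -47/65 0; 0 0 0 1]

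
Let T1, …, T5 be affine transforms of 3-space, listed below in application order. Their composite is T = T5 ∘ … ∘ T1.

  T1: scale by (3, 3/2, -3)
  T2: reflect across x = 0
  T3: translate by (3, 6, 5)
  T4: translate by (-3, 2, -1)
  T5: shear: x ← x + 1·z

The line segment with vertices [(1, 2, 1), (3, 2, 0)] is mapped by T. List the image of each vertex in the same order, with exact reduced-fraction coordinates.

T1 scale by (3, 3/2, -3): (1, 2, 1) → (3, 3, -3); (3, 2, 0) → (9, 3, 0)
T2 reflect across x = 0: (3, 3, -3) → (-3, 3, -3); (9, 3, 0) → (-9, 3, 0)
T3 translate by (3, 6, 5): (-3, 3, -3) → (0, 9, 2); (-9, 3, 0) → (-6, 9, 5)
T4 translate by (-3, 2, -1): (0, 9, 2) → (-3, 11, 1); (-6, 9, 5) → (-9, 11, 4)
T5 shear: x ← x + 1·z: (-3, 11, 1) → (-2, 11, 1); (-9, 11, 4) → (-5, 11, 4)

image vertices: (-2, 11, 1), (-5, 11, 4)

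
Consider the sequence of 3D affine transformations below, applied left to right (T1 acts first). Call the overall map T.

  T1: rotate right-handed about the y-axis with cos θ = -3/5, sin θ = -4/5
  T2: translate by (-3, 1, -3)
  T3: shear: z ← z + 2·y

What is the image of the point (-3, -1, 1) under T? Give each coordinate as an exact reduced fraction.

T1 rotate right-handed about the y-axis with cos θ = -3/5, sin θ = -4/5: (-3, -1, 1) → (1, -1, -3)
T2 translate by (-3, 1, -3): (1, -1, -3) → (-2, 0, -6)
T3 shear: z ← z + 2·y: (-2, 0, -6) → (-2, 0, -6)

T(p) = (-2, 0, -6)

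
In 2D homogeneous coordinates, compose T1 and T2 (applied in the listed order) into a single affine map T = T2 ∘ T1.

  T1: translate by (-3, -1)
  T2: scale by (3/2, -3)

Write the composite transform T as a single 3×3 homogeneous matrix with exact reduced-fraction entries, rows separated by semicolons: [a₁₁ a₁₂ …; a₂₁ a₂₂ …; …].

T1 = [1 0 -3; 0 1 -1; 0 0 1]
T2·T1 = [3/2 0 -9/2; 0 -3 3; 0 0 1]

T = [3/2 0 -9/2; 0 -3 3; 0 0 1]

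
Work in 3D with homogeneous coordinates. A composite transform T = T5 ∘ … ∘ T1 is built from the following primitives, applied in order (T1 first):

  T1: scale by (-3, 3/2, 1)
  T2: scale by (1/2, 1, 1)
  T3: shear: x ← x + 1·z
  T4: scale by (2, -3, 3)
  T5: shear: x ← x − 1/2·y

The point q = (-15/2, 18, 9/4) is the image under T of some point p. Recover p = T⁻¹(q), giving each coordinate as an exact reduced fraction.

T1 = [-3 0 0 0; 0 3/2 0 0; 0 0 1 0; 0 0 0 1]
T2·T1 = [-3/2 0 0 0; 0 3/2 0 0; 0 0 1 0; 0 0 0 1]
T3·…·T1 = [-3/2 0 1 0; 0 3/2 0 0; 0 0 1 0; 0 0 0 1]
T4·…·T1 = [-3 0 2 0; 0 -9/2 0 0; 0 0 3 0; 0 0 0 1]
T5·…·T1 = [-3 9/4 2 0; 0 -9/2 0 0; 0 0 3 0; 0 0 0 1]
det M = 81/2; M⁻¹ = [-1/3 -1/6 2/9 0; 0 -2/9 0 0; 0 0 1/3 0; 0 0 0 1]
M⁻¹ · (-15/2, 18, 9/4)ᵀ = (0, -4, 3/4)ᵀ

p = (0, -4, 3/4)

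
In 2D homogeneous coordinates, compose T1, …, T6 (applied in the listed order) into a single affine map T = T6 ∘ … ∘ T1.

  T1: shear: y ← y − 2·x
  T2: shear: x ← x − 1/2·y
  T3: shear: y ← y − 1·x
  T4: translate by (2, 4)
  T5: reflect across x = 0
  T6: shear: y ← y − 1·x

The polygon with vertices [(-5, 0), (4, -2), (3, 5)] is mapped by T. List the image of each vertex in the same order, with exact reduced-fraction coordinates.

image vertices: (8, 16), (-11, -4), (-11/2, 5)

T1 shear: y ← y − 2·x: (-5, 0) → (-5, 10); (4, -2) → (4, -10); (3, 5) → (3, -1)
T2 shear: x ← x − 1/2·y: (-5, 10) → (-10, 10); (4, -10) → (9, -10); (3, -1) → (7/2, -1)
T3 shear: y ← y − 1·x: (-10, 10) → (-10, 20); (9, -10) → (9, -19); (7/2, -1) → (7/2, -9/2)
T4 translate by (2, 4): (-10, 20) → (-8, 24); (9, -19) → (11, -15); (7/2, -9/2) → (11/2, -1/2)
T5 reflect across x = 0: (-8, 24) → (8, 24); (11, -15) → (-11, -15); (11/2, -1/2) → (-11/2, -1/2)
T6 shear: y ← y − 1·x: (8, 24) → (8, 16); (-11, -15) → (-11, -4); (-11/2, -1/2) → (-11/2, 5)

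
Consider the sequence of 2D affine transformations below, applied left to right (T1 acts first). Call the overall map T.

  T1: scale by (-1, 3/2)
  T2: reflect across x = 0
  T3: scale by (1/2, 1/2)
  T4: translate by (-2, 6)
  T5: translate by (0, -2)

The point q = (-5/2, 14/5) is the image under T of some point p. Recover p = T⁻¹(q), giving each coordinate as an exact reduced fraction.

T1 = [-1 0 0; 0 3/2 0; 0 0 1]
T2·T1 = [1 0 0; 0 3/2 0; 0 0 1]
T3·…·T1 = [1/2 0 0; 0 3/4 0; 0 0 1]
T4·…·T1 = [1/2 0 -2; 0 3/4 6; 0 0 1]
T5·…·T1 = [1/2 0 -2; 0 3/4 4; 0 0 1]
det M = 3/8; M⁻¹ = [2 0 4; 0 4/3 -16/3; 0 0 1]
M⁻¹ · (-5/2, 14/5)ᵀ = (-1, -8/5)ᵀ

p = (-1, -8/5)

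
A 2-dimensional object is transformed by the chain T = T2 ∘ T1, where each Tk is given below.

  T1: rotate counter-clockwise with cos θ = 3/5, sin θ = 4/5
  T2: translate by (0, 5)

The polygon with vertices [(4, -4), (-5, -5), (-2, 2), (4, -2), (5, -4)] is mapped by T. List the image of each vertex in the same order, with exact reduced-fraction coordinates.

image vertices: (28/5, 29/5), (1, -2), (-14/5, 23/5), (4, 7), (31/5, 33/5)

T1 rotate counter-clockwise with cos θ = 3/5, sin θ = 4/5: (4, -4) → (28/5, 4/5); (-5, -5) → (1, -7); (-2, 2) → (-14/5, -2/5); (4, -2) → (4, 2); (5, -4) → (31/5, 8/5)
T2 translate by (0, 5): (28/5, 4/5) → (28/5, 29/5); (1, -7) → (1, -2); (-14/5, -2/5) → (-14/5, 23/5); (4, 2) → (4, 7); (31/5, 8/5) → (31/5, 33/5)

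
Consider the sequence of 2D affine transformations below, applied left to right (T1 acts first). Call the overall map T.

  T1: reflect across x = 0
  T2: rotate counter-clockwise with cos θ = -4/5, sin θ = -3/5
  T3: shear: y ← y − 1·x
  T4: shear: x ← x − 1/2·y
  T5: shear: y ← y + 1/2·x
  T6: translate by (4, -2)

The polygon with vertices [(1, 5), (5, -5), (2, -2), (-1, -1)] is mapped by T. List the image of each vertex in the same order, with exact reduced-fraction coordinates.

image vertices: (57/5, -11/2), (2, 3), (16/5, 0), (9/5, -3/2)

T1 reflect across x = 0: (1, 5) → (-1, 5); (5, -5) → (-5, -5); (2, -2) → (-2, -2); (-1, -1) → (1, -1)
T2 rotate counter-clockwise with cos θ = -4/5, sin θ = -3/5: (-1, 5) → (19/5, -17/5); (-5, -5) → (1, 7); (-2, -2) → (2/5, 14/5); (1, -1) → (-7/5, 1/5)
T3 shear: y ← y − 1·x: (19/5, -17/5) → (19/5, -36/5); (1, 7) → (1, 6); (2/5, 14/5) → (2/5, 12/5); (-7/5, 1/5) → (-7/5, 8/5)
T4 shear: x ← x − 1/2·y: (19/5, -36/5) → (37/5, -36/5); (1, 6) → (-2, 6); (2/5, 12/5) → (-4/5, 12/5); (-7/5, 8/5) → (-11/5, 8/5)
T5 shear: y ← y + 1/2·x: (37/5, -36/5) → (37/5, -7/2); (-2, 6) → (-2, 5); (-4/5, 12/5) → (-4/5, 2); (-11/5, 8/5) → (-11/5, 1/2)
T6 translate by (4, -2): (37/5, -7/2) → (57/5, -11/2); (-2, 5) → (2, 3); (-4/5, 2) → (16/5, 0); (-11/5, 1/2) → (9/5, -3/2)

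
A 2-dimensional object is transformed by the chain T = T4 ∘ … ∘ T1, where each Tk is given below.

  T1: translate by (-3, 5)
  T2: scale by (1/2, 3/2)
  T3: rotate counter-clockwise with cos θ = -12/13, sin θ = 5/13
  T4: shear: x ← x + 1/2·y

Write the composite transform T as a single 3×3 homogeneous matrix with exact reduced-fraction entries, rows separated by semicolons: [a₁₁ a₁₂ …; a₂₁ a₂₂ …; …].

T1 = [1 0 -3; 0 1 5; 0 0 1]
T2·T1 = [1/2 0 -3/2; 0 3/2 15/2; 0 0 1]
T3·…·T1 = [-6/13 -15/26 -3/2; 5/26 -18/13 -15/2; 0 0 1]
T4·…·T1 = [-19/52 -33/26 -21/4; 5/26 -18/13 -15/2; 0 0 1]

T = [-19/52 -33/26 -21/4; 5/26 -18/13 -15/2; 0 0 1]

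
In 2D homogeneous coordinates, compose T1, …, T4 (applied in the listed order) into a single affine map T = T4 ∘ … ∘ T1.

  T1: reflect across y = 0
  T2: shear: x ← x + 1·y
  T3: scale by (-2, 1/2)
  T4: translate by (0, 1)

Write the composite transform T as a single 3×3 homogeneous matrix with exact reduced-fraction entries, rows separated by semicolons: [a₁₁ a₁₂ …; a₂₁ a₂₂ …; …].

T = [-2 2 0; 0 -1/2 1; 0 0 1]

T1 = [1 0 0; 0 -1 0; 0 0 1]
T2·T1 = [1 -1 0; 0 -1 0; 0 0 1]
T3·…·T1 = [-2 2 0; 0 -1/2 0; 0 0 1]
T4·…·T1 = [-2 2 0; 0 -1/2 1; 0 0 1]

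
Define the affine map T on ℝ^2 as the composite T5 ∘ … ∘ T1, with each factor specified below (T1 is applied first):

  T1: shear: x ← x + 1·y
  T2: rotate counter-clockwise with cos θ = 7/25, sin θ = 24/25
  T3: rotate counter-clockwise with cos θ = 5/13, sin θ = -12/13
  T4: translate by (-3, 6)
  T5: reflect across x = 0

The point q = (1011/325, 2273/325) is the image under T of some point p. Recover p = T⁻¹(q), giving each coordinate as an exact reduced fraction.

T1 = [1 1 0; 0 1 0; 0 0 1]
T2·T1 = [7/25 -17/25 0; 24/25 31/25 0; 0 0 1]
T3·…·T1 = [323/325 287/325 0; 36/325 359/325 0; 0 0 1]
T4·…·T1 = [323/325 287/325 -3; 36/325 359/325 6; 0 0 1]
T5·…·T1 = [-323/325 -287/325 3; 36/325 359/325 6; 0 0 1]
det M = -1; M⁻¹ = [-359/325 -287/325 2799/325; 36/325 323/325 -2046/325; 0 0 1]
M⁻¹ · (1011/325, 2273/325)ᵀ = (-1, 1)ᵀ

p = (-1, 1)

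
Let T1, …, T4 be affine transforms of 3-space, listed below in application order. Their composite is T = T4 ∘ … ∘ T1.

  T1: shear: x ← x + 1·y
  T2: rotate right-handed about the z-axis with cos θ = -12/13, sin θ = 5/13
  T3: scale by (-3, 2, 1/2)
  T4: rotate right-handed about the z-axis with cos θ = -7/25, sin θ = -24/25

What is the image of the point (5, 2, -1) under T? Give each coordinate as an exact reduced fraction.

T1 shear: x ← x + 1·y: (5, 2, -1) → (7, 2, -1)
T2 rotate right-handed about the z-axis with cos θ = -12/13, sin θ = 5/13: (7, 2, -1) → (-94/13, 11/13, -1)
T3 scale by (-3, 2, 1/2): (-94/13, 11/13, -1) → (282/13, 22/13, -1/2)
T4 rotate right-handed about the z-axis with cos θ = -7/25, sin θ = -24/25: (282/13, 22/13, -1/2) → (-1446/325, -6922/325, -1/2)

T(p) = (-1446/325, -6922/325, -1/2)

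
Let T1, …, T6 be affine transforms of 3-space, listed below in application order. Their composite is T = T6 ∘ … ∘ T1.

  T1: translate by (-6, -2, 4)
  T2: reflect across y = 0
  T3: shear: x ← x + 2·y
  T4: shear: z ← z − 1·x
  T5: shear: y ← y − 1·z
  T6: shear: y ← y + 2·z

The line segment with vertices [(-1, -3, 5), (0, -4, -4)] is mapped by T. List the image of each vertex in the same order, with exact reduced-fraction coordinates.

image vertices: (3, 11, 6), (6, 0, -6)

T1 translate by (-6, -2, 4): (-1, -3, 5) → (-7, -5, 9); (0, -4, -4) → (-6, -6, 0)
T2 reflect across y = 0: (-7, -5, 9) → (-7, 5, 9); (-6, -6, 0) → (-6, 6, 0)
T3 shear: x ← x + 2·y: (-7, 5, 9) → (3, 5, 9); (-6, 6, 0) → (6, 6, 0)
T4 shear: z ← z − 1·x: (3, 5, 9) → (3, 5, 6); (6, 6, 0) → (6, 6, -6)
T5 shear: y ← y − 1·z: (3, 5, 6) → (3, -1, 6); (6, 6, -6) → (6, 12, -6)
T6 shear: y ← y + 2·z: (3, -1, 6) → (3, 11, 6); (6, 12, -6) → (6, 0, -6)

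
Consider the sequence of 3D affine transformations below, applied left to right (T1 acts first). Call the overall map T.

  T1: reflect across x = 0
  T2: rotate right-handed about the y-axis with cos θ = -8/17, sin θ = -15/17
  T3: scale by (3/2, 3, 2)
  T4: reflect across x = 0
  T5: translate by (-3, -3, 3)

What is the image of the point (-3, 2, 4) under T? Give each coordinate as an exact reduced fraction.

T(p) = (75/17, 3, 77/17)

T1 reflect across x = 0: (-3, 2, 4) → (3, 2, 4)
T2 rotate right-handed about the y-axis with cos θ = -8/17, sin θ = -15/17: (3, 2, 4) → (-84/17, 2, 13/17)
T3 scale by (3/2, 3, 2): (-84/17, 2, 13/17) → (-126/17, 6, 26/17)
T4 reflect across x = 0: (-126/17, 6, 26/17) → (126/17, 6, 26/17)
T5 translate by (-3, -3, 3): (126/17, 6, 26/17) → (75/17, 3, 77/17)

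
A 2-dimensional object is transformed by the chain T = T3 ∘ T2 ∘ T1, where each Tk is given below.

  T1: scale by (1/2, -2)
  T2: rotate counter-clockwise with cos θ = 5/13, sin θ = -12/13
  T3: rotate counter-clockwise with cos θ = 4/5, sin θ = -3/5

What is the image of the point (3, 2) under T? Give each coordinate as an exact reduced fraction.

T1 scale by (1/2, -2): (3, 2) → (3/2, -4)
T2 rotate counter-clockwise with cos θ = 5/13, sin θ = -12/13: (3/2, -4) → (-81/26, -38/13)
T3 rotate counter-clockwise with cos θ = 4/5, sin θ = -3/5: (-81/26, -38/13) → (-276/65, -61/130)

T(p) = (-276/65, -61/130)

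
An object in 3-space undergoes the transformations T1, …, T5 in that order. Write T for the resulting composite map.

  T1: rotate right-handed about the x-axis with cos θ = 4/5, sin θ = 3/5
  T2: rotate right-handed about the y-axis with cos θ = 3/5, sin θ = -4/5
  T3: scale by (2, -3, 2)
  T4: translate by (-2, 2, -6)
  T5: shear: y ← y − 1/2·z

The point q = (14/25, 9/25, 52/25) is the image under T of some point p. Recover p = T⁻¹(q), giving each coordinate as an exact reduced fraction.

p = (4, 1, 1)

T1 = [1 0 0 0; 0 4/5 -3/5 0; 0 3/5 4/5 0; 0 0 0 1]
T2·T1 = [3/5 -12/25 -16/25 0; 0 4/5 -3/5 0; 4/5 9/25 12/25 0; 0 0 0 1]
T3·…·T1 = [6/5 -24/25 -32/25 0; 0 -12/5 9/5 0; 8/5 18/25 24/25 0; 0 0 0 1]
T4·…·T1 = [6/5 -24/25 -32/25 -2; 0 -12/5 9/5 2; 8/5 18/25 24/25 -6; 0 0 0 1]
T5·…·T1 = [6/5 -24/25 -32/25 -2; -4/5 -69/25 33/25 5; 8/5 18/25 24/25 -6; 0 0 0 1]
det M = -12; M⁻¹ = [3/10 0 2/5 3; -6/25 -4/15 7/150 17/15; -8/25 1/5 17/50 2/5; 0 0 0 1]
M⁻¹ · (14/25, 9/25, 52/25)ᵀ = (4, 1, 1)ᵀ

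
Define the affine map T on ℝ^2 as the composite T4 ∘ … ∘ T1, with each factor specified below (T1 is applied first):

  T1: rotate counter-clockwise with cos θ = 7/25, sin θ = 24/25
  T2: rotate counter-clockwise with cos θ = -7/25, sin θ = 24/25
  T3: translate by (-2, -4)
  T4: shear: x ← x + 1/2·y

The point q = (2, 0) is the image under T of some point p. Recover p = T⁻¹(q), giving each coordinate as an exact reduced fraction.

p = (-4, -4)

T1 = [7/25 -24/25 0; 24/25 7/25 0; 0 0 1]
T2·T1 = [-1 0 0; 0 -1 0; 0 0 1]
T3·…·T1 = [-1 0 -2; 0 -1 -4; 0 0 1]
T4·…·T1 = [-1 -1/2 -4; 0 -1 -4; 0 0 1]
det M = 1; M⁻¹ = [-1 1/2 -2; 0 -1 -4; 0 0 1]
M⁻¹ · (2, 0)ᵀ = (-4, -4)ᵀ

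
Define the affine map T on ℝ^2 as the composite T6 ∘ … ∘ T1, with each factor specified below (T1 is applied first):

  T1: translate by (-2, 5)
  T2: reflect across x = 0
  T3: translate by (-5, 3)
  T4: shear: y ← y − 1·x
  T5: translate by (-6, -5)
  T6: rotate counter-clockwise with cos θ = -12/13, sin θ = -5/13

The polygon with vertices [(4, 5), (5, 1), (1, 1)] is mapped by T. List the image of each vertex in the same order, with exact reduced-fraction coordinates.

image vertices: (231/13, -115/13), (228/13, -74/13), (160/13, -46/13)

T1 translate by (-2, 5): (4, 5) → (2, 10); (5, 1) → (3, 6); (1, 1) → (-1, 6)
T2 reflect across x = 0: (2, 10) → (-2, 10); (3, 6) → (-3, 6); (-1, 6) → (1, 6)
T3 translate by (-5, 3): (-2, 10) → (-7, 13); (-3, 6) → (-8, 9); (1, 6) → (-4, 9)
T4 shear: y ← y − 1·x: (-7, 13) → (-7, 20); (-8, 9) → (-8, 17); (-4, 9) → (-4, 13)
T5 translate by (-6, -5): (-7, 20) → (-13, 15); (-8, 17) → (-14, 12); (-4, 13) → (-10, 8)
T6 rotate counter-clockwise with cos θ = -12/13, sin θ = -5/13: (-13, 15) → (231/13, -115/13); (-14, 12) → (228/13, -74/13); (-10, 8) → (160/13, -46/13)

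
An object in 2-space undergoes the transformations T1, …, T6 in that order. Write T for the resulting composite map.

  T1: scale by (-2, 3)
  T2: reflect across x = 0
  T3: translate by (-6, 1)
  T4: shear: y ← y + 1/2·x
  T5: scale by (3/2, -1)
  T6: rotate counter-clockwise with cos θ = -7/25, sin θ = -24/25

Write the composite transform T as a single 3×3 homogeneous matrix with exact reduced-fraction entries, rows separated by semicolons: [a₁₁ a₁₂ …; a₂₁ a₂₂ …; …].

T1 = [-2 0 0; 0 3 0; 0 0 1]
T2·T1 = [2 0 0; 0 3 0; 0 0 1]
T3·…·T1 = [2 0 -6; 0 3 1; 0 0 1]
T4·…·T1 = [2 0 -6; 1 3 -2; 0 0 1]
T5·…·T1 = [3 0 -9; -1 -3 2; 0 0 1]
T6·…·T1 = [-9/5 -72/25 111/25; -13/5 21/25 202/25; 0 0 1]

T = [-9/5 -72/25 111/25; -13/5 21/25 202/25; 0 0 1]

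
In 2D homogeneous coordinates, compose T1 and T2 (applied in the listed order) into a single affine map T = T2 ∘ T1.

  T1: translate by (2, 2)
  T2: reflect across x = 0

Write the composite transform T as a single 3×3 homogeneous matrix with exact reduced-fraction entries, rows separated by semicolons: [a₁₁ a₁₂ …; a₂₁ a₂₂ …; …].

T1 = [1 0 2; 0 1 2; 0 0 1]
T2·T1 = [-1 0 -2; 0 1 2; 0 0 1]

T = [-1 0 -2; 0 1 2; 0 0 1]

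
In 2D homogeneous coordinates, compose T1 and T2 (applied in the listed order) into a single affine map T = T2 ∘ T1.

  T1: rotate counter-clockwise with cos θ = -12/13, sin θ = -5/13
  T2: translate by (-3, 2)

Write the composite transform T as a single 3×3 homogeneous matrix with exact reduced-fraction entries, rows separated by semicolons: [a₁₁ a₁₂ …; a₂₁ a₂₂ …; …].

T = [-12/13 5/13 -3; -5/13 -12/13 2; 0 0 1]

T1 = [-12/13 5/13 0; -5/13 -12/13 0; 0 0 1]
T2·T1 = [-12/13 5/13 -3; -5/13 -12/13 2; 0 0 1]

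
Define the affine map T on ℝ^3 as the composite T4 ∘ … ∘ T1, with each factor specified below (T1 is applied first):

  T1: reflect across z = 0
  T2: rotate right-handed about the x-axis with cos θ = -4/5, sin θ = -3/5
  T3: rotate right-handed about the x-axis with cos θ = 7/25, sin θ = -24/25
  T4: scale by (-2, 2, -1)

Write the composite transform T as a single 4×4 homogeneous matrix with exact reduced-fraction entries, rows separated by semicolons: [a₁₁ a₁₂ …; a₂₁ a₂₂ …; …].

T1 = [1 0 0 0; 0 1 0 0; 0 0 -1 0; 0 0 0 1]
T2·T1 = [1 0 0 0; 0 -4/5 -3/5 0; 0 -3/5 4/5 0; 0 0 0 1]
T3·…·T1 = [1 0 0 0; 0 -4/5 3/5 0; 0 3/5 4/5 0; 0 0 0 1]
T4·…·T1 = [-2 0 0 0; 0 -8/5 6/5 0; 0 -3/5 -4/5 0; 0 0 0 1]

T = [-2 0 0 0; 0 -8/5 6/5 0; 0 -3/5 -4/5 0; 0 0 0 1]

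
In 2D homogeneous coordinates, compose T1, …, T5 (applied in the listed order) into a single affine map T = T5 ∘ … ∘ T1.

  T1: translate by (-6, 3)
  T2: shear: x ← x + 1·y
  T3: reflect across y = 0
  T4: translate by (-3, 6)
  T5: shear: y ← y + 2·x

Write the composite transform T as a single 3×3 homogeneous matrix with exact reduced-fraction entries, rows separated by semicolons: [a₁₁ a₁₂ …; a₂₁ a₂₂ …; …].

T1 = [1 0 -6; 0 1 3; 0 0 1]
T2·T1 = [1 1 -3; 0 1 3; 0 0 1]
T3·…·T1 = [1 1 -3; 0 -1 -3; 0 0 1]
T4·…·T1 = [1 1 -6; 0 -1 3; 0 0 1]
T5·…·T1 = [1 1 -6; 2 1 -9; 0 0 1]

T = [1 1 -6; 2 1 -9; 0 0 1]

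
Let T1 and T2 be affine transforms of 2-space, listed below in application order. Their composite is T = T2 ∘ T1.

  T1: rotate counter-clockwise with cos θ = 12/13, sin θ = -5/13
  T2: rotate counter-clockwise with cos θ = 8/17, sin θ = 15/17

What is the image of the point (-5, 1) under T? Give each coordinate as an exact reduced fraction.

T1 rotate counter-clockwise with cos θ = 12/13, sin θ = -5/13: (-5, 1) → (-55/13, 37/13)
T2 rotate counter-clockwise with cos θ = 8/17, sin θ = 15/17: (-55/13, 37/13) → (-995/221, -529/221)

T(p) = (-995/221, -529/221)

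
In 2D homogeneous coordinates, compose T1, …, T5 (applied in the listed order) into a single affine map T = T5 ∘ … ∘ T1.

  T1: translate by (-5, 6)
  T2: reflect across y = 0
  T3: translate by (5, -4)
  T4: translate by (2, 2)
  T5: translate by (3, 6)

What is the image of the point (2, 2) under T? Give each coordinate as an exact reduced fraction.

T1 translate by (-5, 6): (2, 2) → (-3, 8)
T2 reflect across y = 0: (-3, 8) → (-3, -8)
T3 translate by (5, -4): (-3, -8) → (2, -12)
T4 translate by (2, 2): (2, -12) → (4, -10)
T5 translate by (3, 6): (4, -10) → (7, -4)

T(p) = (7, -4)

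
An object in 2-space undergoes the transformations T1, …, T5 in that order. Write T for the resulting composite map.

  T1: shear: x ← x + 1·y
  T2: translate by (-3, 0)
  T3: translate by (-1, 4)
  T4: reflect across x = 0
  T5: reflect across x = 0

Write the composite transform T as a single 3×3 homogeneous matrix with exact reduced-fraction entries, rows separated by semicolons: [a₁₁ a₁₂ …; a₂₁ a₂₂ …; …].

T = [1 1 -4; 0 1 4; 0 0 1]

T1 = [1 1 0; 0 1 0; 0 0 1]
T2·T1 = [1 1 -3; 0 1 0; 0 0 1]
T3·…·T1 = [1 1 -4; 0 1 4; 0 0 1]
T4·…·T1 = [-1 -1 4; 0 1 4; 0 0 1]
T5·…·T1 = [1 1 -4; 0 1 4; 0 0 1]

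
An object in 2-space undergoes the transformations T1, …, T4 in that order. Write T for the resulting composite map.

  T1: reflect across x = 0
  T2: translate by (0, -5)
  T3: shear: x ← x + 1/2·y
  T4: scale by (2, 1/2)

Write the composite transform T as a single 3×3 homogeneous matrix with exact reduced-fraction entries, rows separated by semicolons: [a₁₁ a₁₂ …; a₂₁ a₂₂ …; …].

T = [-2 1 -5; 0 1/2 -5/2; 0 0 1]

T1 = [-1 0 0; 0 1 0; 0 0 1]
T2·T1 = [-1 0 0; 0 1 -5; 0 0 1]
T3·…·T1 = [-1 1/2 -5/2; 0 1 -5; 0 0 1]
T4·…·T1 = [-2 1 -5; 0 1/2 -5/2; 0 0 1]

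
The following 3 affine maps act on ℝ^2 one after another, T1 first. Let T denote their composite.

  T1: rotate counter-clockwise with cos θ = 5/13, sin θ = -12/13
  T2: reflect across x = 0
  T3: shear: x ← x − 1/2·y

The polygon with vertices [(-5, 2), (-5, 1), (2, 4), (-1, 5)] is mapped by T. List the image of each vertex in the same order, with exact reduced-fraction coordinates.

image vertices: (-34/13, 70/13), (-3/2, 5), (-56/13, -4/13), (-147/26, 37/13)

T1 rotate counter-clockwise with cos θ = 5/13, sin θ = -12/13: (-5, 2) → (-1/13, 70/13); (-5, 1) → (-1, 5); (2, 4) → (58/13, -4/13); (-1, 5) → (55/13, 37/13)
T2 reflect across x = 0: (-1/13, 70/13) → (1/13, 70/13); (-1, 5) → (1, 5); (58/13, -4/13) → (-58/13, -4/13); (55/13, 37/13) → (-55/13, 37/13)
T3 shear: x ← x − 1/2·y: (1/13, 70/13) → (-34/13, 70/13); (1, 5) → (-3/2, 5); (-58/13, -4/13) → (-56/13, -4/13); (-55/13, 37/13) → (-147/26, 37/13)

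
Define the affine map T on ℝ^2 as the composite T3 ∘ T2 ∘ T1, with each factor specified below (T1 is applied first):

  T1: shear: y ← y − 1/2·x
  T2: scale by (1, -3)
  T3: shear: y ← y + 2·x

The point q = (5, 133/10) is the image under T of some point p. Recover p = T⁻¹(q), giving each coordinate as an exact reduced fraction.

p = (5, 7/5)

T1 = [1 0 0; -1/2 1 0; 0 0 1]
T2·T1 = [1 0 0; 3/2 -3 0; 0 0 1]
T3·…·T1 = [1 0 0; 7/2 -3 0; 0 0 1]
det M = -3; M⁻¹ = [1 0 0; 7/6 -1/3 0; 0 0 1]
M⁻¹ · (5, 133/10)ᵀ = (5, 7/5)ᵀ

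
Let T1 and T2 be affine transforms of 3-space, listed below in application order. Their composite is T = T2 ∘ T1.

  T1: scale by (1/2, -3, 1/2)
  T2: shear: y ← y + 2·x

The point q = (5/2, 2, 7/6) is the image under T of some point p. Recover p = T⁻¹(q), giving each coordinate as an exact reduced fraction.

p = (5, 1, 7/3)

T1 = [1/2 0 0 0; 0 -3 0 0; 0 0 1/2 0; 0 0 0 1]
T2·T1 = [1/2 0 0 0; 1 -3 0 0; 0 0 1/2 0; 0 0 0 1]
det M = -3/4; M⁻¹ = [2 0 0 0; 2/3 -1/3 0 0; 0 0 2 0; 0 0 0 1]
M⁻¹ · (5/2, 2, 7/6)ᵀ = (5, 1, 7/3)ᵀ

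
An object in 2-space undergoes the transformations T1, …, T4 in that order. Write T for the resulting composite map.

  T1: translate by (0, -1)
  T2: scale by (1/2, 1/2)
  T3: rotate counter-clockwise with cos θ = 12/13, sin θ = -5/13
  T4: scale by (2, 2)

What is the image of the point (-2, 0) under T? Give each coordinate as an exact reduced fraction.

T1 translate by (0, -1): (-2, 0) → (-2, -1)
T2 scale by (1/2, 1/2): (-2, -1) → (-1, -1/2)
T3 rotate counter-clockwise with cos θ = 12/13, sin θ = -5/13: (-1, -1/2) → (-29/26, -1/13)
T4 scale by (2, 2): (-29/26, -1/13) → (-29/13, -2/13)

T(p) = (-29/13, -2/13)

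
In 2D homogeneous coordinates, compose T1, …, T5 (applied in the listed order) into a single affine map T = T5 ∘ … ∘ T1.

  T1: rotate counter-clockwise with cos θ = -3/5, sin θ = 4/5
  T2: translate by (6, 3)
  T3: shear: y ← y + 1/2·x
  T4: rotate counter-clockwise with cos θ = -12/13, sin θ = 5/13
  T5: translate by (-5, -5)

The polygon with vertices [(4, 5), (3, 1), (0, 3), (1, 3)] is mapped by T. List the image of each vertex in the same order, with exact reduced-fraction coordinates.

T1 rotate counter-clockwise with cos θ = -3/5, sin θ = 4/5: (4, 5) → (-32/5, 1/5); (3, 1) → (-13/5, 9/5); (0, 3) → (-12/5, -9/5); (1, 3) → (-3, -1)
T2 translate by (6, 3): (-32/5, 1/5) → (-2/5, 16/5); (-13/5, 9/5) → (17/5, 24/5); (-12/5, -9/5) → (18/5, 6/5); (-3, -1) → (3, 2)
T3 shear: y ← y + 1/2·x: (-2/5, 16/5) → (-2/5, 3); (17/5, 24/5) → (17/5, 13/2); (18/5, 6/5) → (18/5, 3); (3, 2) → (3, 7/2)
T4 rotate counter-clockwise with cos θ = -12/13, sin θ = 5/13: (-2/5, 3) → (-51/65, -38/13); (17/5, 13/2) → (-733/130, -61/13); (18/5, 3) → (-291/65, -18/13); (3, 7/2) → (-107/26, -27/13)
T5 translate by (-5, -5): (-51/65, -38/13) → (-376/65, -103/13); (-733/130, -61/13) → (-1383/130, -126/13); (-291/65, -18/13) → (-616/65, -83/13); (-107/26, -27/13) → (-237/26, -92/13)

image vertices: (-376/65, -103/13), (-1383/130, -126/13), (-616/65, -83/13), (-237/26, -92/13)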